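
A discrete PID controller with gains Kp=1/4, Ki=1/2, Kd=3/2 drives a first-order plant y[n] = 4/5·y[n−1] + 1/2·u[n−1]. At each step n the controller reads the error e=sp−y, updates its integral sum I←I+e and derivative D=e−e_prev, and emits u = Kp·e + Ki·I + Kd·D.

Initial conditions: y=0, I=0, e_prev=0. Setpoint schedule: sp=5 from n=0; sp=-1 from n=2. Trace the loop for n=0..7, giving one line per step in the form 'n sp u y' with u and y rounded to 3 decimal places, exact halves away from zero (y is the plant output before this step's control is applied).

(exact arithmetic carried between steps; '≈' marks a value shown rounded to 6 d.p. or computed from one; I and e_prev carry over from the previous line; the table rounds u and y to 3 d.p., halves away from zero)
n=0: y=0, sp=5, e=sp−y=5; I=5, D=e−e_prev=5; u=1/4·5+1/2·5+3/2·5=11.25; next y=4/5·0+1/2·11.25=5.625
n=1: y=5.625, sp=5, e=sp−y=-0.625; I=4.375, D=e−e_prev=-5.625; u=1/4·(-0.625)+1/2·4.375+3/2·(-5.625)=-6.40625; next y=4/5·5.625+1/2·(-6.40625)=1.296875
n=2: y=1.296875, sp=-1, e=sp−y=-2.296875; I=2.078125, D=e−e_prev=-1.671875; u=1/4·(-2.296875)+1/2·2.078125+3/2·(-1.671875)≈-2.042969; next y=4/5·1.296875+1/2·(-2.042969)≈0.016016
n=3: y≈0.016016, sp=-1, e=sp−y≈-1.016016; I≈1.062109, D=e−e_prev≈1.280859; u=1/4·(-1.016016)+1/2·1.062109+3/2·1.280859≈2.198340; next y=4/5·0.016016+1/2·2.198340≈1.111982
n=4: y≈1.111982, sp=-1, e=sp−y≈-2.111982; I≈-1.049873, D=e−e_prev≈-1.095967; u=1/4·(-2.111982)+1/2·(-1.049873)+3/2·(-1.095967)≈-2.696882; next y=4/5·1.111982+1/2·(-2.696882)≈-0.458855
n=5: y≈-0.458855, sp=-1, e=sp−y≈-0.541145; I≈-1.591018, D=e−e_prev≈1.570838; u=1/4·(-0.541145)+1/2·(-1.591018)+3/2·1.570838≈1.425461; next y=4/5·(-0.458855)+1/2·1.425461≈0.345647
n=6: y≈0.345647, sp=-1, e=sp−y≈-1.345647; I≈-2.936664, D=e−e_prev≈-0.804502; u=1/4·(-1.345647)+1/2·(-2.936664)+3/2·(-0.804502)≈-3.011496; next y=4/5·0.345647+1/2·(-3.011496)≈-1.229231
n=7: y≈-1.229231, sp=-1, e=sp−y≈0.229231; I≈-2.707433, D=e−e_prev≈1.574877; u=1/4·0.229231+1/2·(-2.707433)+3/2·1.574877≈1.065907; next y=4/5·(-1.229231)+1/2·1.065907≈-0.450431

0 5 11.250 0.000
1 5 -6.406 5.625
2 -1 -2.043 1.297
3 -1 2.198 0.016
4 -1 -2.697 1.112
5 -1 1.425 -0.459
6 -1 -3.011 0.346
7 -1 1.066 -1.229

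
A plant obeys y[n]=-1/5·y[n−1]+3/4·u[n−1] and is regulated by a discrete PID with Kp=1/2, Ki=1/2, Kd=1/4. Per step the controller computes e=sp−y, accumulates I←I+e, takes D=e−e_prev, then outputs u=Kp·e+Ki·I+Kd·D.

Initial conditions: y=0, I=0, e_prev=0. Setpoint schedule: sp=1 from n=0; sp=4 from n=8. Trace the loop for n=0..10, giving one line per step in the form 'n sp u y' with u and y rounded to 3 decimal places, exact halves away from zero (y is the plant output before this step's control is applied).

(exact arithmetic carried between steps; '≈' marks a value shown rounded to 6 d.p. or computed from one; I and e_prev carry over from the previous line; the table rounds u and y to 3 d.p., halves away from zero)
n=0: y=0, sp=1, e=sp−y=1; I=1, D=e−e_prev=1; u=1/2·1+1/2·1+1/4·1=1.25; next y=-1/5·0+3/4·1.25=0.9375
n=1: y=0.9375, sp=1, e=sp−y=0.0625; I=1.0625, D=e−e_prev=-0.9375; u=1/2·0.0625+1/2·1.0625+1/4·(-0.9375)=0.328125; next y=-1/5·0.9375+3/4·0.328125≈0.058594
n=2: y≈0.058594, sp=1, e=sp−y≈0.941406; I≈2.003906, D=e−e_prev≈0.878906; u=1/2·0.941406+1/2·2.003906+1/4·0.878906≈1.692383; next y=-1/5·0.058594+3/4·1.692383≈1.257568
n=3: y≈1.257568, sp=1, e=sp−y≈-0.257568; I≈1.746338, D=e−e_prev≈-1.198975; u=1/2·(-0.257568)+1/2·1.746338+1/4·(-1.198975)≈0.444641; next y=-1/5·1.257568+3/4·0.444641≈0.081967
n=4: y≈0.081967, sp=1, e=sp−y≈0.918033; I≈2.664371, D=e−e_prev≈1.175601; u=1/2·0.918033+1/2·2.664371+1/4·1.175601≈2.085102; next y=-1/5·0.081967+3/4·2.085102≈1.547433
n=5: y≈1.547433, sp=1, e=sp−y≈-0.547433; I≈2.116938, D=e−e_prev≈-1.465466; u=1/2·(-0.547433)+1/2·2.116938+1/4·(-1.465466)≈0.418386; next y=-1/5·1.547433+3/4·0.418386≈0.004303
n=6: y≈0.004303, sp=1, e=sp−y≈0.995697; I≈3.112635, D=e−e_prev≈1.543130; u=1/2·0.995697+1/2·3.112635+1/4·1.543130≈2.439949; next y=-1/5·0.004303+3/4·2.439949≈1.829101
n=7: y≈1.829101, sp=1, e=sp−y≈-0.829101; I≈2.283534, D=e−e_prev≈-1.824798; u=1/2·(-0.829101)+1/2·2.283534+1/4·(-1.824798)≈0.271017; next y=-1/5·1.829101+3/4·0.271017≈-0.162558
n=8: y≈-0.162558, sp=4, e=sp−y≈4.162558; I≈6.446091, D=e−e_prev≈4.991659; u=1/2·4.162558+1/2·6.446091+1/4·4.991659≈6.552239; next y=-1/5·(-0.162558)+3/4·6.552239≈4.946691
n=9: y≈4.946691, sp=4, e=sp−y≈-0.946691; I≈5.499401, D=e−e_prev≈-5.109248; u=1/2·(-0.946691)+1/2·5.499401+1/4·(-5.109248)≈0.999043; next y=-1/5·4.946691+3/4·0.999043≈-0.240056
n=10: y≈-0.240056, sp=4, e=sp−y≈4.240056; I≈9.739457, D=e−e_prev≈5.186747; u=1/2·4.240056+1/2·9.739457+1/4·5.186747≈8.286443; next y=-1/5·(-0.240056)+3/4·8.286443≈6.262844

0 1 1.250 0.000
1 1 0.328 0.938
2 1 1.692 0.059
3 1 0.445 1.258
4 1 2.085 0.082
5 1 0.418 1.547
6 1 2.440 0.004
7 1 0.271 1.829
8 4 6.552 -0.163
9 4 0.999 4.947
10 4 8.286 -0.240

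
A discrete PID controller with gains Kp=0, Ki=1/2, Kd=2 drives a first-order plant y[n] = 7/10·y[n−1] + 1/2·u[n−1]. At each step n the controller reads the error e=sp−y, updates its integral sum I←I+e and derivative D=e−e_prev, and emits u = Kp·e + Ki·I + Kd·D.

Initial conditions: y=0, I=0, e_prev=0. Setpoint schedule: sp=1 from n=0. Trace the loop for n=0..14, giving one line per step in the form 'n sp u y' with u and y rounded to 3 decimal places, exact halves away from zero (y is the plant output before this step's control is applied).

(exact arithmetic carried between steps; '≈' marks a value shown rounded to 6 d.p. or computed from one; I and e_prev carry over from the previous line; the table rounds u and y to 3 d.p., halves away from zero)
n=0: y=0, sp=1, e=sp−y=1; I=1, D=e−e_prev=1; u=0·1+1/2·1+2·1=2.5; next y=7/10·0+1/2·2.5=1.25
n=1: y=1.25, sp=1, e=sp−y=-0.25; I=0.75, D=e−e_prev=-1.25; u=0·(-0.25)+1/2·0.75+2·(-1.25)=-2.125; next y=7/10·1.25+1/2·(-2.125)=-0.1875
n=2: y=-0.1875, sp=1, e=sp−y=1.1875; I=1.9375, D=e−e_prev=1.4375; u=0·1.1875+1/2·1.9375+2·1.4375=3.84375; next y=7/10·(-0.1875)+1/2·3.84375=1.790625
n=3: y=1.790625, sp=1, e=sp−y=-0.790625; I=1.146875, D=e−e_prev=-1.978125; u=0·(-0.790625)+1/2·1.146875+2·(-1.978125)≈-3.382813; next y=7/10·1.790625+1/2·(-3.382813)≈-0.437969
n=4: y≈-0.437969, sp=1, e=sp−y≈1.437969; I≈2.584844, D=e−e_prev≈2.228594; u=0·1.437969+1/2·2.584844+2·2.228594≈5.749609; next y=7/10·(-0.437969)+1/2·5.749609≈2.568227
n=5: y≈2.568227, sp=1, e=sp−y≈-1.568227; I≈1.016617, D=e−e_prev≈-3.006195; u=0·(-1.568227)+1/2·1.016617+2·(-3.006195)≈-5.504082; next y=7/10·2.568227+1/2·(-5.504082)≈-0.954282
n=6: y≈-0.954282, sp=1, e=sp−y≈1.954282; I≈2.970900, D=e−e_prev≈3.522509; u=0·1.954282+1/2·2.970900+2·3.522509≈8.530468; next y=7/10·(-0.954282)+1/2·8.530468≈3.597236
n=7: y≈3.597236, sp=1, e=sp−y≈-2.597236; I≈0.373663, D=e−e_prev≈-4.551519; u=0·(-2.597236)+1/2·0.373663+2·(-4.551519)≈-8.916206; next y=7/10·3.597236+1/2·(-8.916206)≈-1.940037
n=8: y≈-1.940037, sp=1, e=sp−y≈2.940037; I≈3.313701, D=e−e_prev≈5.537274; u=0·2.940037+1/2·3.313701+2·5.537274≈12.731398; next y=7/10·(-1.940037)+1/2·12.731398≈5.007673
n=9: y≈5.007673, sp=1, e=sp−y≈-4.007673; I≈-0.693972, D=e−e_prev≈-6.947710; u=0·(-4.007673)+1/2·(-0.693972)+2·(-6.947710)≈-14.242406; next y=7/10·5.007673+1/2·(-14.242406)≈-3.615832
n=10: y≈-3.615832, sp=1, e=sp−y≈4.615832; I≈3.921860, D=e−e_prev≈8.623505; u=0·4.615832+1/2·3.921860+2·8.623505≈19.207940; next y=7/10·(-3.615832)+1/2·19.207940≈7.072887
n=11: y≈7.072887, sp=1, e=sp−y≈-6.072887; I≈-2.151027, D=e−e_prev≈-10.688720; u=0·(-6.072887)+1/2·(-2.151027)+2·(-10.688720)≈-22.452953; next y=7/10·7.072887+1/2·(-22.452953)≈-6.275455
n=12: y≈-6.275455, sp=1, e=sp−y≈7.275455; I≈5.124428, D=e−e_prev≈13.348342; u=0·7.275455+1/2·5.124428+2·13.348342≈29.258899; next y=7/10·(-6.275455)+1/2·29.258899≈10.236631
n=13: y≈10.236631, sp=1, e=sp−y≈-9.236631; I≈-4.112203, D=e−e_prev≈-16.512086; u=0·(-9.236631)+1/2·(-4.112203)+2·(-16.512086)≈-35.080274; next y=7/10·10.236631+1/2·(-35.080274)≈-10.374495
n=14: y≈-10.374495, sp=1, e=sp−y≈11.374495; I≈7.262292, D=e−e_prev≈20.611126; u=0·11.374495+1/2·7.262292+2·20.611126≈44.853398; next y=7/10·(-10.374495)+1/2·44.853398≈15.164553

0 1 2.500 0.000
1 1 -2.125 1.250
2 1 3.844 -0.188
3 1 -3.383 1.791
4 1 5.750 -0.438
5 1 -5.504 2.568
6 1 8.530 -0.954
7 1 -8.916 3.597
8 1 12.731 -1.940
9 1 -14.242 5.008
10 1 19.208 -3.616
11 1 -22.453 7.073
12 1 29.259 -6.275
13 1 -35.080 10.237
14 1 44.853 -10.374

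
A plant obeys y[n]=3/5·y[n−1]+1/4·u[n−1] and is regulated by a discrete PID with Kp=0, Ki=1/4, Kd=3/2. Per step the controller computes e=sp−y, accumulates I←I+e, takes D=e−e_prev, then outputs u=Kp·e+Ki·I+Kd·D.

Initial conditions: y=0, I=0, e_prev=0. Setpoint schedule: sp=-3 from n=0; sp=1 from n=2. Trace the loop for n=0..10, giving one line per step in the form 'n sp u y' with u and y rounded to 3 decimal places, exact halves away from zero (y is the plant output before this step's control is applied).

0 -3 -5.250 0.000
1 -3 0.797 -1.313
2 1 4.139 -0.588
3 1 -2.600 0.682
4 1 0.999 -0.241
5 1 -0.681 0.105
6 1 0.434 -0.107
7 1 0.128 0.044
8 1 0.569 0.058
9 1 0.617 0.177
10 1 0.855 0.261

(exact arithmetic carried between steps; '≈' marks a value shown rounded to 6 d.p. or computed from one; I and e_prev carry over from the previous line; the table rounds u and y to 3 d.p., halves away from zero)
n=0: y=0, sp=-3, e=sp−y=-3; I=-3, D=e−e_prev=-3; u=0·(-3)+1/4·(-3)+3/2·(-3)=-5.25; next y=3/5·0+1/4·(-5.25)=-1.3125
n=1: y=-1.3125, sp=-3, e=sp−y=-1.6875; I=-4.6875, D=e−e_prev=1.3125; u=0·(-1.6875)+1/4·(-4.6875)+3/2·1.3125=0.796875; next y=3/5·(-1.3125)+1/4·0.796875≈-0.588281
n=2: y≈-0.588281, sp=1, e=sp−y≈1.588281; I≈-3.099219, D=e−e_prev≈3.275781; u=0·1.588281+1/4·(-3.099219)+3/2·3.275781≈4.138867; next y=3/5·(-0.588281)+1/4·4.138867≈0.681748
n=3: y≈0.681748, sp=1, e=sp−y≈0.318252; I≈-2.780967, D=e−e_prev≈-1.270029; u=0·0.318252+1/4·(-2.780967)+3/2·(-1.270029)≈-2.600286; next y=3/5·0.681748+1/4·(-2.600286)≈-0.241023
n=4: y≈-0.241023, sp=1, e=sp−y≈1.241023; I≈-1.539944, D=e−e_prev≈0.922771; u=0·1.241023+1/4·(-1.539944)+3/2·0.922771≈0.999170; next y=3/5·(-0.241023)+1/4·0.999170≈0.105179
n=5: y≈0.105179, sp=1, e=sp−y≈0.894821; I≈-0.645123, D=e−e_prev≈-0.346202; u=0·0.894821+1/4·(-0.645123)+3/2·(-0.346202)≈-0.680583; next y=3/5·0.105179+1/4·(-0.680583)≈-0.107038
n=6: y≈-0.107038, sp=1, e=sp−y≈1.107038; I≈0.461915, D=e−e_prev≈0.212217; u=0·1.107038+1/4·0.461915+3/2·0.212217≈0.433805; next y=3/5·(-0.107038)+1/4·0.433805≈0.044228
n=7: y≈0.044228, sp=1, e=sp−y≈0.955772; I≈1.417687, D=e−e_prev≈-0.151267; u=0·0.955772+1/4·1.417687+3/2·(-0.151267)≈0.127522; next y=3/5·0.044228+1/4·0.127522≈0.058417
n=8: y≈0.058417, sp=1, e=sp−y≈0.941583; I≈2.359270, D=e−e_prev≈-0.014189; u=0·0.941583+1/4·2.359270+3/2·(-0.014189)≈0.568534; next y=3/5·0.058417+1/4·0.568534≈0.177184
n=9: y≈0.177184, sp=1, e=sp−y≈0.822816; I≈3.182086, D=e−e_prev≈-0.118766; u=0·0.822816+1/4·3.182086+3/2·(-0.118766)≈0.617372; next y=3/5·0.177184+1/4·0.617372≈0.260653
n=10: y≈0.260653, sp=1, e=sp−y≈0.739347; I≈3.921433, D=e−e_prev≈-0.083469; u=0·0.739347+1/4·3.921433+3/2·(-0.083469)≈0.855154; next y=3/5·0.260653+1/4·0.855154≈0.370180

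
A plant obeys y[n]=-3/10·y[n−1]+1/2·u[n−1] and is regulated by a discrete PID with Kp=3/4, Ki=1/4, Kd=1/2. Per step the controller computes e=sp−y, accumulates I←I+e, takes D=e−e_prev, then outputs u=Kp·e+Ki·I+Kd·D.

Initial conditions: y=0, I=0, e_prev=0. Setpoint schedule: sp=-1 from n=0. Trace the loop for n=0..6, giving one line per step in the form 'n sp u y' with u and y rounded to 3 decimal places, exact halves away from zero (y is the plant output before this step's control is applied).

0 -1 -1.500 0.000
1 -1 -0.125 -0.750
2 -1 -1.931 0.163
3 -1 0.000 -1.014
4 -1 -2.563 0.304
5 -1 0.286 -1.373
6 -1 -3.351 0.555

(exact arithmetic carried between steps; '≈' marks a value shown rounded to 6 d.p. or computed from one; I and e_prev carry over from the previous line; the table rounds u and y to 3 d.p., halves away from zero)
n=0: y=0, sp=-1, e=sp−y=-1; I=-1, D=e−e_prev=-1; u=3/4·(-1)+1/4·(-1)+1/2·(-1)=-1.5; next y=-3/10·0+1/2·(-1.5)=-0.75
n=1: y=-0.75, sp=-1, e=sp−y=-0.25; I=-1.25, D=e−e_prev=0.75; u=3/4·(-0.25)+1/4·(-1.25)+1/2·0.75=-0.125; next y=-3/10·(-0.75)+1/2·(-0.125)=0.1625
n=2: y=0.1625, sp=-1, e=sp−y=-1.1625; I=-2.4125, D=e−e_prev=-0.9125; u=3/4·(-1.1625)+1/4·(-2.4125)+1/2·(-0.9125)=-1.93125; next y=-3/10·0.1625+1/2·(-1.93125)=-1.014375
n=3: y=-1.014375, sp=-1, e=sp−y=0.014375; I=-2.398125, D=e−e_prev=1.176875; u=3/4·0.014375+1/4·(-2.398125)+1/2·1.176875≈-0.000313; next y=-3/10·(-1.014375)+1/2·(-0.000313)≈0.304156
n=4: y≈0.304156, sp=-1, e=sp−y≈-1.304156; I≈-3.702281, D=e−e_prev≈-1.318531; u=3/4·(-1.304156)+1/4·(-3.702281)+1/2·(-1.318531)≈-2.562953; next y=-3/10·0.304156+1/2·(-2.562953)≈-1.372723
n=5: y≈-1.372723, sp=-1, e=sp−y≈0.372723; I≈-3.329558, D=e−e_prev≈1.676880; u=3/4·0.372723+1/4·(-3.329558)+1/2·1.676880≈0.285593; next y=-3/10·(-1.372723)+1/2·0.285593≈0.554614
n=6: y≈0.554614, sp=-1, e=sp−y≈-1.554614; I≈-4.884171, D=e−e_prev≈-1.927337; u=3/4·(-1.554614)+1/4·(-4.884171)+1/2·(-1.927337)≈-3.350671; next y=-3/10·0.554614+1/2·(-3.350671)≈-1.841720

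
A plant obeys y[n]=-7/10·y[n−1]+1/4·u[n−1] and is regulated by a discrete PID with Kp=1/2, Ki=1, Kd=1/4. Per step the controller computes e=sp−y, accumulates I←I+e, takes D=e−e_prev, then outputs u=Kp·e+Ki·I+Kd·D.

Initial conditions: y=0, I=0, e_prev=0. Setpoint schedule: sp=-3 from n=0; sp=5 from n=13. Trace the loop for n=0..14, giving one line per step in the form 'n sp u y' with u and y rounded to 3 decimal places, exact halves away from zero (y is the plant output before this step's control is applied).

(exact arithmetic carried between steps; '≈' marks a value shown rounded to 6 d.p. or computed from one; I and e_prev carry over from the previous line; the table rounds u and y to 3 d.p., halves away from zero)
n=0: y=0, sp=-3, e=sp−y=-3; I=-3, D=e−e_prev=-3; u=1/2·(-3)+1·(-3)+1/4·(-3)=-5.25; next y=-7/10·0+1/4·(-5.25)=-1.3125
n=1: y=-1.3125, sp=-3, e=sp−y=-1.6875; I=-4.6875, D=e−e_prev=1.3125; u=1/2·(-1.6875)+1·(-4.6875)+1/4·1.3125=-5.203125; next y=-7/10·(-1.3125)+1/4·(-5.203125)≈-0.382031
n=2: y≈-0.382031, sp=-3, e=sp−y≈-2.617969; I≈-7.305469, D=e−e_prev≈-0.930469; u=1/2·(-2.617969)+1·(-7.305469)+1/4·(-0.930469)≈-8.847070; next y=-7/10·(-0.382031)+1/4·(-8.847070)≈-1.944346
n=3: y≈-1.944346, sp=-3, e=sp−y≈-1.055654; I≈-8.361123, D=e−e_prev≈1.562314; u=1/2·(-1.055654)+1·(-8.361123)+1/4·1.562314≈-8.498372; next y=-7/10·(-1.944346)+1/4·(-8.498372)≈-0.763551
n=4: y≈-0.763551, sp=-3, e=sp−y≈-2.236449; I≈-10.597572, D=e−e_prev≈-1.180795; u=1/2·(-2.236449)+1·(-10.597572)+1/4·(-1.180795)≈-12.010995; next y=-7/10·(-0.763551)+1/4·(-12.010995)≈-2.468263
n=5: y≈-2.468263, sp=-3, e=sp−y≈-0.531737; I≈-11.129309, D=e−e_prev≈1.704712; u=1/2·(-0.531737)+1·(-11.129309)+1/4·1.704712≈-10.968999; next y=-7/10·(-2.468263)+1/4·(-10.968999)≈-1.014466
n=6: y≈-1.014466, sp=-3, e=sp−y≈-1.985534; I≈-13.114843, D=e−e_prev≈-1.453798; u=1/2·(-1.985534)+1·(-13.114843)+1/4·(-1.453798)≈-14.471060; next y=-7/10·(-1.014466)+1/4·(-14.471060)≈-2.907639
n=7: y≈-2.907639, sp=-3, e=sp−y≈-0.092361; I≈-13.207204, D=e−e_prev≈1.893174; u=1/2·(-0.092361)+1·(-13.207204)+1/4·1.893174≈-12.780091; next y=-7/10·(-2.907639)+1/4·(-12.780091)≈-1.159675
n=8: y≈-1.159675, sp=-3, e=sp−y≈-1.840325; I≈-15.047529, D=e−e_prev≈-1.747964; u=1/2·(-1.840325)+1·(-15.047529)+1/4·(-1.747964)≈-16.404682; next y=-7/10·(-1.159675)+1/4·(-16.404682)≈-3.289398
n=9: y≈-3.289398, sp=-3, e=sp−y≈0.289398; I≈-14.758131, D=e−e_prev≈2.129722; u=1/2·0.289398+1·(-14.758131)+1/4·2.129722≈-14.081002; next y=-7/10·(-3.289398)+1/4·(-14.081002)≈-1.217672
n=10: y≈-1.217672, sp=-3, e=sp−y≈-1.782328; I≈-16.540459, D=e−e_prev≈-2.071726; u=1/2·(-1.782328)+1·(-16.540459)+1/4·(-2.071726)≈-17.949554; next y=-7/10·(-1.217672)+1/4·(-17.949554)≈-3.635018
n=11: y≈-3.635018, sp=-3, e=sp−y≈0.635018; I≈-15.905441, D=e−e_prev≈2.417346; u=1/2·0.635018+1·(-15.905441)+1/4·2.417346≈-14.983595; next y=-7/10·(-3.635018)+1/4·(-14.983595)≈-1.201386
n=12: y≈-1.201386, sp=-3, e=sp−y≈-1.798614; I≈-17.704055, D=e−e_prev≈-2.433632; u=1/2·(-1.798614)+1·(-17.704055)+1/4·(-2.433632)≈-19.211770; next y=-7/10·(-1.201386)+1/4·(-19.211770)≈-3.961972
n=13: y≈-3.961972, sp=5, e=sp−y≈8.961972; I≈-8.742083, D=e−e_prev≈10.760586; u=1/2·8.961972+1·(-8.742083)+1/4·10.760586≈-1.570950; next y=-7/10·(-3.961972)+1/4·(-1.570950)≈2.380643
n=14: y≈2.380643, sp=5, e=sp−y≈2.619357; I≈-6.122726, D=e−e_prev≈-6.342615; u=1/2·2.619357+1·(-6.122726)+1/4·(-6.342615)≈-6.398701; next y=-7/10·2.380643+1/4·(-6.398701)≈-3.266125

0 -3 -5.250 0.000
1 -3 -5.203 -1.313
2 -3 -8.847 -0.382
3 -3 -8.498 -1.944
4 -3 -12.011 -0.764
5 -3 -10.969 -2.468
6 -3 -14.471 -1.014
7 -3 -12.780 -2.908
8 -3 -16.405 -1.160
9 -3 -14.081 -3.289
10 -3 -17.950 -1.218
11 -3 -14.984 -3.635
12 -3 -19.212 -1.201
13 5 -1.571 -3.962
14 5 -6.399 2.381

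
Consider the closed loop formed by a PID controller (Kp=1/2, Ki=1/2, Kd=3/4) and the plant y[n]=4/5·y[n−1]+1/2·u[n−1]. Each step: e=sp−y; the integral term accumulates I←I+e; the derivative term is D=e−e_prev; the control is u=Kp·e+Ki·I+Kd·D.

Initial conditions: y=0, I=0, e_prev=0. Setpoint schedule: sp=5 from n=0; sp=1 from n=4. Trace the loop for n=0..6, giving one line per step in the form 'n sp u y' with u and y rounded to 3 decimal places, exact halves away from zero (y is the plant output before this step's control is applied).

0 5 8.750 0.000
1 5 -0.156 4.375
2 5 5.105 3.422
3 5 1.910 5.290
4 1 -3.654 5.187
5 1 2.188 2.323
6 1 -1.723 2.952

(exact arithmetic carried between steps; '≈' marks a value shown rounded to 6 d.p. or computed from one; I and e_prev carry over from the previous line; the table rounds u and y to 3 d.p., halves away from zero)
n=0: y=0, sp=5, e=sp−y=5; I=5, D=e−e_prev=5; u=1/2·5+1/2·5+3/4·5=8.75; next y=4/5·0+1/2·8.75=4.375
n=1: y=4.375, sp=5, e=sp−y=0.625; I=5.625, D=e−e_prev=-4.375; u=1/2·0.625+1/2·5.625+3/4·(-4.375)=-0.15625; next y=4/5·4.375+1/2·(-0.15625)=3.421875
n=2: y=3.421875, sp=5, e=sp−y=1.578125; I=7.203125, D=e−e_prev=0.953125; u=1/2·1.578125+1/2·7.203125+3/4·0.953125≈5.105469; next y=4/5·3.421875+1/2·5.105469≈5.290234
n=3: y≈5.290234, sp=5, e=sp−y≈-0.290234; I≈6.912891, D=e−e_prev≈-1.868359; u=1/2·(-0.290234)+1/2·6.912891+3/4·(-1.868359)≈1.910059; next y=4/5·5.290234+1/2·1.910059≈5.187217
n=4: y≈5.187217, sp=1, e=sp−y≈-4.187217; I≈2.725674, D=e−e_prev≈-3.896982; u=1/2·(-4.187217)+1/2·2.725674+3/4·(-3.896982)≈-3.653508; next y=4/5·5.187217+1/2·(-3.653508)≈2.323019
n=5: y≈2.323019, sp=1, e=sp−y≈-1.323019; I≈1.402655, D=e−e_prev≈2.864198; u=1/2·(-1.323019)+1/2·1.402655+3/4·2.864198≈2.187966; next y=4/5·2.323019+1/2·2.187966≈2.952398
n=6: y≈2.952398, sp=1, e=sp−y≈-1.952398; I≈-0.549744, D=e−e_prev≈-0.629379; u=1/2·(-1.952398)+1/2·(-0.549744)+3/4·(-0.629379)≈-1.723105; next y=4/5·2.952398+1/2·(-1.723105)≈1.500366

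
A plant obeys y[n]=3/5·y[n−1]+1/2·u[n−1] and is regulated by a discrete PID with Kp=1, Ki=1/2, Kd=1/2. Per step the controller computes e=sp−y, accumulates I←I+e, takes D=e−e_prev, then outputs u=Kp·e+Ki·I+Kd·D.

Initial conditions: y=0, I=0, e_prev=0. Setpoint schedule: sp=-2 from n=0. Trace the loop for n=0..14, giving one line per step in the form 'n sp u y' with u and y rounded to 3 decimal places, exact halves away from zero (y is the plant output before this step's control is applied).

0 -2 -4.000 0.000
1 -2 0.000 -2.000
2 -2 -2.600 -1.200
3 -2 -0.960 -2.020
4 -2 -2.016 -1.692
5 -2 -1.344 -2.023
6 -2 -1.773 -1.886
7 -2 -1.497 -2.018
8 -2 -1.671 -1.959
9 -2 -1.558 -2.011
10 -2 -1.629 -1.986
11 -2 -1.583 -2.006
12 -2 -1.612 -1.995
13 -2 -1.593 -2.003
14 -2 -1.605 -1.998

(exact arithmetic carried between steps; '≈' marks a value shown rounded to 6 d.p. or computed from one; I and e_prev carry over from the previous line; the table rounds u and y to 3 d.p., halves away from zero)
n=0: y=0, sp=-2, e=sp−y=-2; I=-2, D=e−e_prev=-2; u=1·(-2)+1/2·(-2)+1/2·(-2)=-4; next y=3/5·0+1/2·(-4)=-2
n=1: y=-2, sp=-2, e=sp−y=0; I=-2, D=e−e_prev=2; u=1·0+1/2·(-2)+1/2·2=0; next y=3/5·(-2)+1/2·0=-1.2
n=2: y=-1.2, sp=-2, e=sp−y=-0.8; I=-2.8, D=e−e_prev=-0.8; u=1·(-0.8)+1/2·(-2.8)+1/2·(-0.8)=-2.6; next y=3/5·(-1.2)+1/2·(-2.6)=-2.02
n=3: y=-2.02, sp=-2, e=sp−y=0.02; I=-2.78, D=e−e_prev=0.82; u=1·0.02+1/2·(-2.78)+1/2·0.82=-0.96; next y=3/5·(-2.02)+1/2·(-0.96)=-1.692
n=4: y=-1.692, sp=-2, e=sp−y=-0.308; I=-3.088, D=e−e_prev=-0.328; u=1·(-0.308)+1/2·(-3.088)+1/2·(-0.328)=-2.016; next y=3/5·(-1.692)+1/2·(-2.016)=-2.0232
n=5: y=-2.0232, sp=-2, e=sp−y=0.0232; I=-3.0648, D=e−e_prev=0.3312; u=1·0.0232+1/2·(-3.0648)+1/2·0.3312=-1.3436; next y=3/5·(-2.0232)+1/2·(-1.3436)=-1.88572
n=6: y=-1.88572, sp=-2, e=sp−y=-0.11428; I=-3.17908, D=e−e_prev=-0.13748; u=1·(-0.11428)+1/2·(-3.17908)+1/2·(-0.13748)=-1.77256; next y=3/5·(-1.88572)+1/2·(-1.77256)=-2.017712
n=7: y=-2.017712, sp=-2, e=sp−y=0.017712; I=-3.161368, D=e−e_prev=0.131992; u=1·0.017712+1/2·(-3.161368)+1/2·0.131992=-1.496976; next y=3/5·(-2.017712)+1/2·(-1.496976)≈-1.959115
n=8: y≈-1.959115, sp=-2, e=sp−y≈-0.040885; I≈-3.202253, D=e−e_prev≈-0.058597; u=1·(-0.040885)+1/2·(-3.202253)+1/2·(-0.058597)≈-1.671310; next y=3/5·(-1.959115)+1/2·(-1.671310)≈-2.011124
n=9: y≈-2.011124, sp=-2, e=sp−y≈0.011124; I≈-3.191129, D=e−e_prev≈0.052009; u=1·0.011124+1/2·(-3.191129)+1/2·0.052009≈-1.558436; next y=3/5·(-2.011124)+1/2·(-1.558436)≈-1.985892
n=10: y≈-1.985892, sp=-2, e=sp−y≈-0.014108; I≈-3.205236, D=e−e_prev≈-0.025231; u=1·(-0.014108)+1/2·(-3.205236)+1/2·(-0.025231)≈-1.629342; next y=3/5·(-1.985892)+1/2·(-1.629342)≈-2.006206
n=11: y≈-2.006206, sp=-2, e=sp−y≈0.006206; I≈-3.199030, D=e−e_prev≈0.020314; u=1·0.006206+1/2·(-3.199030)+1/2·0.020314≈-1.583152; next y=3/5·(-2.006206)+1/2·(-1.583152)≈-1.995300
n=12: y≈-1.995300, sp=-2, e=sp−y≈-0.004700; I≈-3.203730, D=e−e_prev≈-0.010906; u=1·(-0.004700)+1/2·(-3.203730)+1/2·(-0.010906)≈-1.612019; next y=3/5·(-1.995300)+1/2·(-1.612019)≈-2.003189
n=13: y≈-2.003189, sp=-2, e=sp−y≈0.003189; I≈-3.200541, D=e−e_prev≈0.007889; u=1·0.003189+1/2·(-3.200541)+1/2·0.007889≈-1.593137; next y=3/5·(-2.003189)+1/2·(-1.593137)≈-1.998482
n=14: y≈-1.998482, sp=-2, e=sp−y≈-0.001518; I≈-3.202059, D=e−e_prev≈-0.004707; u=1·(-0.001518)+1/2·(-3.202059)+1/2·(-0.004707)≈-1.604902; next y=3/5·(-1.998482)+1/2·(-1.604902)≈-2.001540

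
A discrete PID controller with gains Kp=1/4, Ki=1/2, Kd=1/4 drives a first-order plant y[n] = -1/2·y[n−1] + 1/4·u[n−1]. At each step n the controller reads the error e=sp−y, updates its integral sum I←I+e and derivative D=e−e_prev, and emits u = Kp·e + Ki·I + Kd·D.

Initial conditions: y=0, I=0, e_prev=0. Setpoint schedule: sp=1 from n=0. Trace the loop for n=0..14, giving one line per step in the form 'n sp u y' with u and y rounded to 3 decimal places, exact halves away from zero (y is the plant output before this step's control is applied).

0 1 1.000 0.000
1 1 1.000 0.250
2 1 1.563 0.125
3 1 1.766 0.328
4 1 2.203 0.277
5 1 2.417 0.412
6 1 2.759 0.398
7 1 2.964 0.491
8 1 3.236 0.496
9 1 3.424 0.561
10 1 3.646 0.575
11 1 3.813 0.624
12 1 3.996 0.641
13 1 4.143 0.678
14 1 4.294 0.697

(exact arithmetic carried between steps; '≈' marks a value shown rounded to 6 d.p. or computed from one; I and e_prev carry over from the previous line; the table rounds u and y to 3 d.p., halves away from zero)
n=0: y=0, sp=1, e=sp−y=1; I=1, D=e−e_prev=1; u=1/4·1+1/2·1+1/4·1=1; next y=-1/2·0+1/4·1=0.25
n=1: y=0.25, sp=1, e=sp−y=0.75; I=1.75, D=e−e_prev=-0.25; u=1/4·0.75+1/2·1.75+1/4·(-0.25)=1; next y=-1/2·0.25+1/4·1=0.125
n=2: y=0.125, sp=1, e=sp−y=0.875; I=2.625, D=e−e_prev=0.125; u=1/4·0.875+1/2·2.625+1/4·0.125=1.5625; next y=-1/2·0.125+1/4·1.5625=0.328125
n=3: y=0.328125, sp=1, e=sp−y=0.671875; I=3.296875, D=e−e_prev=-0.203125; u=1/4·0.671875+1/2·3.296875+1/4·(-0.203125)=1.765625; next y=-1/2·0.328125+1/4·1.765625≈0.277344
n=4: y≈0.277344, sp=1, e=sp−y≈0.722656; I≈4.019531, D=e−e_prev≈0.050781; u=1/4·0.722656+1/2·4.019531+1/4·0.050781≈2.203125; next y=-1/2·0.277344+1/4·2.203125≈0.412109
n=5: y≈0.412109, sp=1, e=sp−y≈0.587891; I≈4.607422, D=e−e_prev≈-0.134766; u=1/4·0.587891+1/2·4.607422+1/4·(-0.134766)≈2.416992; next y=-1/2·0.412109+1/4·2.416992≈0.398193
n=6: y≈0.398193, sp=1, e=sp−y≈0.601807; I≈5.209229, D=e−e_prev≈0.013916; u=1/4·0.601807+1/2·5.209229+1/4·0.013916≈2.758545; next y=-1/2·0.398193+1/4·2.758545≈0.490540
n=7: y≈0.490540, sp=1, e=sp−y≈0.509460; I≈5.718689, D=e−e_prev≈-0.092346; u=1/4·0.509460+1/2·5.718689+1/4·(-0.092346)≈2.963623; next y=-1/2·0.490540+1/4·2.963623≈0.495636
n=8: y≈0.495636, sp=1, e=sp−y≈0.504364; I≈6.223053, D=e−e_prev≈-0.005096; u=1/4·0.504364+1/2·6.223053+1/4·(-0.005096)≈3.236343; next y=-1/2·0.495636+1/4·3.236343≈0.561268
n=9: y≈0.561268, sp=1, e=sp−y≈0.438732; I≈6.661785, D=e−e_prev≈-0.065632; u=1/4·0.438732+1/2·6.661785+1/4·(-0.065632)≈3.424168; next y=-1/2·0.561268+1/4·3.424168≈0.575408
n=10: y≈0.575408, sp=1, e=sp−y≈0.424592; I≈7.086377, D=e−e_prev≈-0.014140; u=1/4·0.424592+1/2·7.086377+1/4·(-0.014140)≈3.645802; next y=-1/2·0.575408+1/4·3.645802≈0.623746
n=11: y≈0.623746, sp=1, e=sp−y≈0.376254; I≈7.462631, D=e−e_prev≈-0.048338; u=1/4·0.376254+1/2·7.462631+1/4·(-0.048338)≈3.813294; next y=-1/2·0.623746+1/4·3.813294≈0.641450
n=12: y≈0.641450, sp=1, e=sp−y≈0.358550; I≈7.821180, D=e−e_prev≈-0.017704; u=1/4·0.358550+1/2·7.821180+1/4·(-0.017704)≈3.995802; next y=-1/2·0.641450+1/4·3.995802≈0.678225
n=13: y≈0.678225, sp=1, e=sp−y≈0.321775; I≈8.142955, D=e−e_prev≈-0.036775; u=1/4·0.321775+1/2·8.142955+1/4·(-0.036775)≈4.142728; next y=-1/2·0.678225+1/4·4.142728≈0.696569
n=14: y≈0.696569, sp=1, e=sp−y≈0.303431; I≈8.446386, D=e−e_prev≈-0.018344; u=1/4·0.303431+1/2·8.446386+1/4·(-0.018344)≈4.294465; next y=-1/2·0.696569+1/4·4.294465≈0.725332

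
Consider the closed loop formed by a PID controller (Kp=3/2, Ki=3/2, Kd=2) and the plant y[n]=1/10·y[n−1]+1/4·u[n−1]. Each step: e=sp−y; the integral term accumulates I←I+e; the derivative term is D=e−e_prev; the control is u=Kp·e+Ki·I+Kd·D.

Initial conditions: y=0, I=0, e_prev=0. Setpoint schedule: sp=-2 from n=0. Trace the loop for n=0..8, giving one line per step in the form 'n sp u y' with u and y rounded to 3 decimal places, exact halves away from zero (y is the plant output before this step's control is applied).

(exact arithmetic carried between steps; '≈' marks a value shown rounded to 6 d.p. or computed from one; I and e_prev carry over from the previous line; the table rounds u and y to 3 d.p., halves away from zero)
n=0: y=0, sp=-2, e=sp−y=-2; I=-2, D=e−e_prev=-2; u=3/2·(-2)+3/2·(-2)+2·(-2)=-10; next y=1/10·0+1/4·(-10)=-2.5
n=1: y=-2.5, sp=-2, e=sp−y=0.5; I=-1.5, D=e−e_prev=2.5; u=3/2·0.5+3/2·(-1.5)+2·2.5=3.5; next y=1/10·(-2.5)+1/4·3.5=0.625
n=2: y=0.625, sp=-2, e=sp−y=-2.625; I=-4.125, D=e−e_prev=-3.125; u=3/2·(-2.625)+3/2·(-4.125)+2·(-3.125)=-16.375; next y=1/10·0.625+1/4·(-16.375)=-4.03125
n=3: y=-4.03125, sp=-2, e=sp−y=2.03125; I=-2.09375, D=e−e_prev=4.65625; u=3/2·2.03125+3/2·(-2.09375)+2·4.65625=9.21875; next y=1/10·(-4.03125)+1/4·9.21875≈1.901563
n=4: y≈1.901563, sp=-2, e=sp−y≈-3.901563; I≈-5.995313, D=e−e_prev≈-5.932813; u=3/2·(-3.901563)+3/2·(-5.995313)+2·(-5.932813)≈-26.710938; next y=1/10·1.901563+1/4·(-26.710938)≈-6.487578
n=5: y≈-6.487578, sp=-2, e=sp−y≈4.487578; I≈-1.507734, D=e−e_prev≈8.389141; u=3/2·4.487578+3/2·(-1.507734)+2·8.389141≈21.248047; next y=1/10·(-6.487578)+1/4·21.248047≈4.663254
n=6: y≈4.663254, sp=-2, e=sp−y≈-6.663254; I≈-8.170988, D=e−e_prev≈-11.150832; u=3/2·(-6.663254)+3/2·(-8.170988)+2·(-11.150832)≈-44.553027; next y=1/10·4.663254+1/4·(-44.553027)≈-10.671931
n=7: y≈-10.671931, sp=-2, e=sp−y≈8.671931; I≈0.500943, D=e−e_prev≈15.335185; u=3/2·8.671931+3/2·0.500943+2·15.335185≈44.429683; next y=1/10·(-10.671931)+1/4·44.429683≈10.040228
n=8: y≈10.040228, sp=-2, e=sp−y≈-12.040228; I≈-11.539284, D=e−e_prev≈-20.712159; u=3/2·(-12.040228)+3/2·(-11.539284)+2·(-20.712159)≈-76.793586; next y=1/10·10.040228+1/4·(-76.793586)≈-18.194374

0 -2 -10.000 0.000
1 -2 3.500 -2.500
2 -2 -16.375 0.625
3 -2 9.219 -4.031
4 -2 -26.711 1.902
5 -2 21.248 -6.488
6 -2 -44.553 4.663
7 -2 44.430 -10.672
8 -2 -76.794 10.040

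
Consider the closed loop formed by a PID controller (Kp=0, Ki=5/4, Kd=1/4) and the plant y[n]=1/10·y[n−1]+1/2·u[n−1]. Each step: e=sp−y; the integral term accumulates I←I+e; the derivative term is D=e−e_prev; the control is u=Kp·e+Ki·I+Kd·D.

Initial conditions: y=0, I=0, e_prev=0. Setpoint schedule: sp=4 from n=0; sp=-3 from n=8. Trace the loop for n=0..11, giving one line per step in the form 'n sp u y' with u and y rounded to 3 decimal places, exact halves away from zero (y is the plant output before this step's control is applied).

(exact arithmetic carried between steps; '≈' marks a value shown rounded to 6 d.p. or computed from one; I and e_prev carry over from the previous line; the table rounds u and y to 3 d.p., halves away from zero)
n=0: y=0, sp=4, e=sp−y=4; I=4, D=e−e_prev=4; u=0·4+5/4·4+1/4·4=6; next y=1/10·0+1/2·6=3
n=1: y=3, sp=4, e=sp−y=1; I=5, D=e−e_prev=-3; u=0·1+5/4·5+1/4·(-3)=5.5; next y=1/10·3+1/2·5.5=3.05
n=2: y=3.05, sp=4, e=sp−y=0.95; I=5.95, D=e−e_prev=-0.05; u=0·0.95+5/4·5.95+1/4·(-0.05)=7.425; next y=1/10·3.05+1/2·7.425=4.0175
n=3: y=4.0175, sp=4, e=sp−y=-0.0175; I=5.9325, D=e−e_prev=-0.9675; u=0·(-0.0175)+5/4·5.9325+1/4·(-0.9675)=7.17375; next y=1/10·4.0175+1/2·7.17375=3.988625
n=4: y=3.988625, sp=4, e=sp−y=0.011375; I=5.943875, D=e−e_prev=0.028875; u=0·0.011375+5/4·5.943875+1/4·0.028875≈7.437063; next y=1/10·3.988625+1/2·7.437063≈4.117394
n=5: y≈4.117394, sp=4, e=sp−y≈-0.117394; I≈5.826481, D=e−e_prev≈-0.128769; u=0·(-0.117394)+5/4·5.826481+1/4·(-0.128769)≈7.250909; next y=1/10·4.117394+1/2·7.250909≈4.037194
n=6: y≈4.037194, sp=4, e=sp−y≈-0.037194; I≈5.789287, D=e−e_prev≈0.080200; u=0·(-0.037194)+5/4·5.789287+1/4·0.080200≈7.256659; next y=1/10·4.037194+1/2·7.256659≈4.032049
n=7: y≈4.032049, sp=4, e=sp−y≈-0.032049; I≈5.757238, D=e−e_prev≈0.005145; u=0·(-0.032049)+5/4·5.757238+1/4·0.005145≈7.197834; next y=1/10·4.032049+1/2·7.197834≈4.002122
n=8: y≈4.002122, sp=-3, e=sp−y≈-7.002122; I≈-1.244884, D=e−e_prev≈-6.970073; u=0·(-7.002122)+5/4·(-1.244884)+1/4·(-6.970073)≈-3.298623; next y=1/10·4.002122+1/2·(-3.298623)≈-1.249099
n=9: y≈-1.249099, sp=-3, e=sp−y≈-1.750901; I≈-2.995784, D=e−e_prev≈5.251221; u=0·(-1.750901)+5/4·(-2.995784)+1/4·5.251221≈-2.431925; next y=1/10·(-1.249099)+1/2·(-2.431925)≈-1.340873
n=10: y≈-1.340873, sp=-3, e=sp−y≈-1.659127; I≈-4.654912, D=e−e_prev≈0.091773; u=0·(-1.659127)+5/4·(-4.654912)+1/4·0.091773≈-5.795697; next y=1/10·(-1.340873)+1/2·(-5.795697)≈-3.031936
n=11: y≈-3.031936, sp=-3, e=sp−y≈0.031936; I≈-4.622976, D=e−e_prev≈1.691063; u=0·0.031936+5/4·(-4.622976)+1/4·1.691063≈-5.355955; next y=1/10·(-3.031936)+1/2·(-5.355955)≈-2.981171

0 4 6.000 0.000
1 4 5.500 3.000
2 4 7.425 3.050
3 4 7.174 4.018
4 4 7.437 3.989
5 4 7.251 4.117
6 4 7.257 4.037
7 4 7.198 4.032
8 -3 -3.299 4.002
9 -3 -2.432 -1.249
10 -3 -5.796 -1.341
11 -3 -5.356 -3.032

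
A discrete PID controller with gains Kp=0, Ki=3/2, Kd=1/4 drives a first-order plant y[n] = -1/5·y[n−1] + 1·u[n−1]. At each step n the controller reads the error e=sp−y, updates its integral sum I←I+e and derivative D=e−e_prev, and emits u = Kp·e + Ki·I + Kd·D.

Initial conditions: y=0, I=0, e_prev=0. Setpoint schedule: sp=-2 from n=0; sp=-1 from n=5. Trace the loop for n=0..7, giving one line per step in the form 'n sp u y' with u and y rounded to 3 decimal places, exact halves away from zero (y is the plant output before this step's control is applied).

0 -2 -3.500 0.000
1 -2 0.125 -3.500
2 -2 -6.069 0.825
3 -2 3.128 -6.234
4 -2 -10.851 4.375
5 -1 12.165 -11.726
6 -1 -21.934 14.510
7 -1 30.216 -24.836

(exact arithmetic carried between steps; '≈' marks a value shown rounded to 6 d.p. or computed from one; I and e_prev carry over from the previous line; the table rounds u and y to 3 d.p., halves away from zero)
n=0: y=0, sp=-2, e=sp−y=-2; I=-2, D=e−e_prev=-2; u=0·(-2)+3/2·(-2)+1/4·(-2)=-3.5; next y=-1/5·0+1·(-3.5)=-3.5
n=1: y=-3.5, sp=-2, e=sp−y=1.5; I=-0.5, D=e−e_prev=3.5; u=0·1.5+3/2·(-0.5)+1/4·3.5=0.125; next y=-1/5·(-3.5)+1·0.125=0.825
n=2: y=0.825, sp=-2, e=sp−y=-2.825; I=-3.325, D=e−e_prev=-4.325; u=0·(-2.825)+3/2·(-3.325)+1/4·(-4.325)=-6.06875; next y=-1/5·0.825+1·(-6.06875)=-6.23375
n=3: y=-6.23375, sp=-2, e=sp−y=4.23375; I=0.90875, D=e−e_prev=7.05875; u=0·4.23375+3/2·0.90875+1/4·7.05875≈3.127813; next y=-1/5·(-6.23375)+1·3.127813≈4.374563
n=4: y≈4.374563, sp=-2, e=sp−y≈-6.374563; I≈-5.465813, D=e−e_prev≈-10.608313; u=0·(-6.374563)+3/2·(-5.465813)+1/4·(-10.608313)≈-10.850797; next y=-1/5·4.374563+1·(-10.850797)≈-11.725709
n=5: y≈-11.725709, sp=-1, e=sp−y≈10.725709; I≈5.259897, D=e−e_prev≈17.100272; u=0·10.725709+3/2·5.259897+1/4·17.100272≈12.164913; next y=-1/5·(-11.725709)+1·12.164913≈14.510055
n=6: y≈14.510055, sp=-1, e=sp−y≈-15.510055; I≈-10.250158, D=e−e_prev≈-26.235765; u=0·(-15.510055)+3/2·(-10.250158)+1/4·(-26.235765)≈-21.934179; next y=-1/5·14.510055+1·(-21.934179)≈-24.836190
n=7: y≈-24.836190, sp=-1, e=sp−y≈23.836190; I≈13.586031, D=e−e_prev≈39.346245; u=0·23.836190+3/2·13.586031+1/4·39.346245≈30.215608; next y=-1/5·(-24.836190)+1·30.215608≈35.182846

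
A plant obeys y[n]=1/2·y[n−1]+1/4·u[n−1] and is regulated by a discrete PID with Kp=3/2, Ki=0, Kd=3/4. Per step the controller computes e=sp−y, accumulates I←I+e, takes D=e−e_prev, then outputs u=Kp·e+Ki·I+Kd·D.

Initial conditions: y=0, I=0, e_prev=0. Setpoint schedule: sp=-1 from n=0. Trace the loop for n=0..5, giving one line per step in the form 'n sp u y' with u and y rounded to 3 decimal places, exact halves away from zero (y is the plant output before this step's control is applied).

(exact arithmetic carried between steps; '≈' marks a value shown rounded to 6 d.p. or computed from one; I and e_prev carry over from the previous line; the table rounds u and y to 3 d.p., halves away from zero)
n=0: y=0, sp=-1, e=sp−y=-1; I=-1, D=e−e_prev=-1; u=3/2·(-1)+0·(-1)+3/4·(-1)=-2.25; next y=1/2·0+1/4·(-2.25)=-0.5625
n=1: y=-0.5625, sp=-1, e=sp−y=-0.4375; I=-1.4375, D=e−e_prev=0.5625; u=3/2·(-0.4375)+0·(-1.4375)+3/4·0.5625=-0.234375; next y=1/2·(-0.5625)+1/4·(-0.234375)≈-0.339844
n=2: y≈-0.339844, sp=-1, e=sp−y≈-0.660156; I≈-2.097656, D=e−e_prev≈-0.222656; u=3/2·(-0.660156)+0·(-2.097656)+3/4·(-0.222656)≈-1.157227; next y=1/2·(-0.339844)+1/4·(-1.157227)≈-0.459229
n=3: y≈-0.459229, sp=-1, e=sp−y≈-0.540771; I≈-2.638428, D=e−e_prev≈0.119385; u=3/2·(-0.540771)+0·(-2.638428)+3/4·0.119385≈-0.721619; next y=1/2·(-0.459229)+1/4·(-0.721619)≈-0.410019
n=4: y≈-0.410019, sp=-1, e=sp−y≈-0.589981; I≈-3.228409, D=e−e_prev≈-0.049210; u=3/2·(-0.589981)+0·(-3.228409)+3/4·(-0.049210)≈-0.921879; next y=1/2·(-0.410019)+1/4·(-0.921879)≈-0.435479
n=5: y≈-0.435479, sp=-1, e=sp−y≈-0.564521; I≈-3.792930, D=e−e_prev≈0.025460; u=3/2·(-0.564521)+0·(-3.792930)+3/4·0.025460≈-0.827686; next y=1/2·(-0.435479)+1/4·(-0.827686)≈-0.424661

0 -1 -2.250 0.000
1 -1 -0.234 -0.563
2 -1 -1.157 -0.340
3 -1 -0.722 -0.459
4 -1 -0.922 -0.410
5 -1 -0.828 -0.435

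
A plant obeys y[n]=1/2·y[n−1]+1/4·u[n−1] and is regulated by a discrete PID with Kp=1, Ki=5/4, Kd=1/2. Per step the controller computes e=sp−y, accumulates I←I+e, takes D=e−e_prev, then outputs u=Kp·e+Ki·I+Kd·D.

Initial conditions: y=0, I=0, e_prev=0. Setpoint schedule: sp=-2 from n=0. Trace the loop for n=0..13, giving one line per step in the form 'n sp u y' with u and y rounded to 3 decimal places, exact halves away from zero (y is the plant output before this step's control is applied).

0 -2 -5.500 0.000
1 -2 -3.219 -1.375
2 -2 -4.365 -1.492
3 -2 -4.109 -1.837
4 -2 -4.186 -1.946
5 -2 -4.106 -2.020
6 -2 -4.072 -2.036
7 -2 -4.035 -2.036
8 -2 -4.016 -2.027
9 -2 -4.004 -2.017
10 -2 -3.999 -2.010
11 -2 -3.997 -2.004
12 -2 -3.997 -2.001
13 -2 -3.998 -2.000

(exact arithmetic carried between steps; '≈' marks a value shown rounded to 6 d.p. or computed from one; I and e_prev carry over from the previous line; the table rounds u and y to 3 d.p., halves away from zero)
n=0: y=0, sp=-2, e=sp−y=-2; I=-2, D=e−e_prev=-2; u=1·(-2)+5/4·(-2)+1/2·(-2)=-5.5; next y=1/2·0+1/4·(-5.5)=-1.375
n=1: y=-1.375, sp=-2, e=sp−y=-0.625; I=-2.625, D=e−e_prev=1.375; u=1·(-0.625)+5/4·(-2.625)+1/2·1.375=-3.21875; next y=1/2·(-1.375)+1/4·(-3.21875)≈-1.492188
n=2: y≈-1.492188, sp=-2, e=sp−y≈-0.507813; I≈-3.132813, D=e−e_prev≈0.117188; u=1·(-0.507813)+5/4·(-3.132813)+1/2·0.117188≈-4.365234; next y=1/2·(-1.492188)+1/4·(-4.365234)≈-1.837402
n=3: y≈-1.837402, sp=-2, e=sp−y≈-0.162598; I≈-3.295410, D=e−e_prev≈0.345215; u=1·(-0.162598)+5/4·(-3.295410)+1/2·0.345215≈-4.109253; next y=1/2·(-1.837402)+1/4·(-4.109253)≈-1.946014
n=4: y≈-1.946014, sp=-2, e=sp−y≈-0.053986; I≈-3.349396, D=e−e_prev≈0.108612; u=1·(-0.053986)+5/4·(-3.349396)+1/2·0.108612≈-4.186424; next y=1/2·(-1.946014)+1/4·(-4.186424)≈-2.019613
n=5: y≈-2.019613, sp=-2, e=sp−y≈0.019613; I≈-3.329782, D=e−e_prev≈0.073599; u=1·0.019613+5/4·(-3.329782)+1/2·0.073599≈-4.105815; next y=1/2·(-2.019613)+1/4·(-4.105815)≈-2.036260
n=6: y≈-2.036260, sp=-2, e=sp−y≈0.036260; I≈-3.293522, D=e−e_prev≈0.016647; u=1·0.036260+5/4·(-3.293522)+1/2·0.016647≈-4.072318; next y=1/2·(-2.036260)+1/4·(-4.072318)≈-2.036210
n=7: y≈-2.036210, sp=-2, e=sp−y≈0.036210; I≈-3.257312, D=e−e_prev≈-0.000051; u=1·0.036210+5/4·(-3.257312)+1/2·(-0.000051)≈-4.035456; next y=1/2·(-2.036210)+1/4·(-4.035456)≈-2.026969
n=8: y≈-2.026969, sp=-2, e=sp−y≈0.026969; I≈-3.230343, D=e−e_prev≈-0.009241; u=1·0.026969+5/4·(-3.230343)+1/2·(-0.009241)≈-4.015581; next y=1/2·(-2.026969)+1/4·(-4.015581)≈-2.017380
n=9: y≈-2.017380, sp=-2, e=sp−y≈0.017380; I≈-3.212964, D=e−e_prev≈-0.009589; u=1·0.017380+5/4·(-3.212964)+1/2·(-0.009589)≈-4.003620; next y=1/2·(-2.017380)+1/4·(-4.003620)≈-2.009595
n=10: y≈-2.009595, sp=-2, e=sp−y≈0.009595; I≈-3.203369, D=e−e_prev≈-0.007785; u=1·0.009595+5/4·(-3.203369)+1/2·(-0.007785)≈-3.998509; next y=1/2·(-2.009595)+1/4·(-3.998509)≈-2.004425
n=11: y≈-2.004425, sp=-2, e=sp−y≈0.004425; I≈-3.198944, D=e−e_prev≈-0.005170; u=1·0.004425+5/4·(-3.198944)+1/2·(-0.005170)≈-3.996841; next y=1/2·(-2.004425)+1/4·(-3.996841)≈-2.001423
n=12: y≈-2.001423, sp=-2, e=sp−y≈0.001423; I≈-3.197522, D=e−e_prev≈-0.003002; u=1·0.001423+5/4·(-3.197522)+1/2·(-0.003002)≈-3.996981; next y=1/2·(-2.001423)+1/4·(-3.996981)≈-1.999956
n=13: y≈-1.999956, sp=-2, e=sp−y≈-0.000044; I≈-3.197565, D=e−e_prev≈-0.001466; u=1·(-0.000044)+5/4·(-3.197565)+1/2·(-0.001466)≈-3.997733; next y=1/2·(-1.999956)+1/4·(-3.997733)≈-1.999412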